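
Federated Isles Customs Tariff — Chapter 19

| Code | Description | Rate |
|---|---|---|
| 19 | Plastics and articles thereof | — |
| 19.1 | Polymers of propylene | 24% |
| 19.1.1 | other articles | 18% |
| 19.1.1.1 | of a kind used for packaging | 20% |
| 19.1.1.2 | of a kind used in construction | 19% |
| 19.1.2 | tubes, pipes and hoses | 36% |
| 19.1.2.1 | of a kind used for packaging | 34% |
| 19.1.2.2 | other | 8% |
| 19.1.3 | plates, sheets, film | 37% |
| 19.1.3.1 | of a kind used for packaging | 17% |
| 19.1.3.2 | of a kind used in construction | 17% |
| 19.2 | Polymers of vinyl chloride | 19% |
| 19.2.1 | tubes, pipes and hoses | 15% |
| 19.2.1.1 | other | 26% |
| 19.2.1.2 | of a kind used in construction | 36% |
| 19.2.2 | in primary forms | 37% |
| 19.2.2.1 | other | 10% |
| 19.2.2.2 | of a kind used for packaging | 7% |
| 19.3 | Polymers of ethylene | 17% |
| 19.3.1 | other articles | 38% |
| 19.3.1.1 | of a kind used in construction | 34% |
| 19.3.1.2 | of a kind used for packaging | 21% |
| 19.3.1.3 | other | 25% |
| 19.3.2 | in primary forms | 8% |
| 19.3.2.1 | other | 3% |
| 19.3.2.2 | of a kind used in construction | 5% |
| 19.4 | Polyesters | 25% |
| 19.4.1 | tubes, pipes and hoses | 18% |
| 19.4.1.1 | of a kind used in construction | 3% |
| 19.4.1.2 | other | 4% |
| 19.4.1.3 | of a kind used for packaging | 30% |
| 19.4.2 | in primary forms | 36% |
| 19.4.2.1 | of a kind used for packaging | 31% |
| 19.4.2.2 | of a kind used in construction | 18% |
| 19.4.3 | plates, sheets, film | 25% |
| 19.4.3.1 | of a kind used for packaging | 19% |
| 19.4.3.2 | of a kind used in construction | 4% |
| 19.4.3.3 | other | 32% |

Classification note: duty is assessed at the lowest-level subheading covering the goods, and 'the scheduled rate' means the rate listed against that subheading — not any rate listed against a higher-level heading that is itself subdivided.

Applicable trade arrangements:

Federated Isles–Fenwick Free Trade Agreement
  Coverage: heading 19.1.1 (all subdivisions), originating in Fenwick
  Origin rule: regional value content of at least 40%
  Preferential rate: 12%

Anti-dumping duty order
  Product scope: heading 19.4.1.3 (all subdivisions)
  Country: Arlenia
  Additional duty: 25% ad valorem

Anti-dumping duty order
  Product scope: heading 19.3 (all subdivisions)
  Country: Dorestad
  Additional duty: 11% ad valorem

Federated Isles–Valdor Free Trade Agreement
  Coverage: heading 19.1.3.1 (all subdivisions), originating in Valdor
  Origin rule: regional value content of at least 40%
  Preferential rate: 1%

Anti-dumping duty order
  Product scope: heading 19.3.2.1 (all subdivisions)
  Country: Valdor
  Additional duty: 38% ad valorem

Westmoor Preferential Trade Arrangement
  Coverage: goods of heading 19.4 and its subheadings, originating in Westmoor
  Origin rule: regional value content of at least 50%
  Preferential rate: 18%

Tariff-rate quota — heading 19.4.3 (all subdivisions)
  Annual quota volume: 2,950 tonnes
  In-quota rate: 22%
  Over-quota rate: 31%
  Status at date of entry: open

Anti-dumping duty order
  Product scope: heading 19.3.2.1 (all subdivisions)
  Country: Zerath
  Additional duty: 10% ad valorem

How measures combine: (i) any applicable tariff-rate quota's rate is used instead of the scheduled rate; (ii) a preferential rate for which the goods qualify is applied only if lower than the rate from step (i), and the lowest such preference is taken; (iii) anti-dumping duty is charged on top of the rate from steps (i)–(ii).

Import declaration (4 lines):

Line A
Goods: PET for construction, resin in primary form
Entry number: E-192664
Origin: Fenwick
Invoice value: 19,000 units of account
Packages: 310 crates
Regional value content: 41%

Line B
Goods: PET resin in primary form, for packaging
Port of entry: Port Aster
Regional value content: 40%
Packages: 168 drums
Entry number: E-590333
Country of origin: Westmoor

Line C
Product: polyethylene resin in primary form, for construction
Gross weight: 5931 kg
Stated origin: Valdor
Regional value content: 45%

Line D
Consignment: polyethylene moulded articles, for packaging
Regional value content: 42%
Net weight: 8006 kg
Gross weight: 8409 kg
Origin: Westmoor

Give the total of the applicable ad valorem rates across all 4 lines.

Line A: PET → 19.4; resin in primary form → 19.4.2; for construction → 19.4.2.2. Scheduled 18%. Fenwick agreement on 19.1.1: 19.4.2.2 not covered. → 18%.
Line B: PET → 19.4; resin in primary form → 19.4.2; for packaging → 19.4.2.1. Scheduled 31%. Westmoor agreement on 19.4: RVC < 50%. → 31%.
Line C: polyethylene → 19.3; resin in primary form → 19.3.2; for construction → 19.3.2.2. Scheduled 5%. Valdor agreement on 19.1.3.1: 19.3.2.2 not covered. → 5%.
Line D: polyethylene → 19.3; moulded articles → 19.3.1; for packaging → 19.3.1.2. Scheduled 21%. Westmoor agreement on 19.4: 19.3.1.2 not covered. → 21%.
Sum: 18% + 31% + 5% + 21% = 75%.

75%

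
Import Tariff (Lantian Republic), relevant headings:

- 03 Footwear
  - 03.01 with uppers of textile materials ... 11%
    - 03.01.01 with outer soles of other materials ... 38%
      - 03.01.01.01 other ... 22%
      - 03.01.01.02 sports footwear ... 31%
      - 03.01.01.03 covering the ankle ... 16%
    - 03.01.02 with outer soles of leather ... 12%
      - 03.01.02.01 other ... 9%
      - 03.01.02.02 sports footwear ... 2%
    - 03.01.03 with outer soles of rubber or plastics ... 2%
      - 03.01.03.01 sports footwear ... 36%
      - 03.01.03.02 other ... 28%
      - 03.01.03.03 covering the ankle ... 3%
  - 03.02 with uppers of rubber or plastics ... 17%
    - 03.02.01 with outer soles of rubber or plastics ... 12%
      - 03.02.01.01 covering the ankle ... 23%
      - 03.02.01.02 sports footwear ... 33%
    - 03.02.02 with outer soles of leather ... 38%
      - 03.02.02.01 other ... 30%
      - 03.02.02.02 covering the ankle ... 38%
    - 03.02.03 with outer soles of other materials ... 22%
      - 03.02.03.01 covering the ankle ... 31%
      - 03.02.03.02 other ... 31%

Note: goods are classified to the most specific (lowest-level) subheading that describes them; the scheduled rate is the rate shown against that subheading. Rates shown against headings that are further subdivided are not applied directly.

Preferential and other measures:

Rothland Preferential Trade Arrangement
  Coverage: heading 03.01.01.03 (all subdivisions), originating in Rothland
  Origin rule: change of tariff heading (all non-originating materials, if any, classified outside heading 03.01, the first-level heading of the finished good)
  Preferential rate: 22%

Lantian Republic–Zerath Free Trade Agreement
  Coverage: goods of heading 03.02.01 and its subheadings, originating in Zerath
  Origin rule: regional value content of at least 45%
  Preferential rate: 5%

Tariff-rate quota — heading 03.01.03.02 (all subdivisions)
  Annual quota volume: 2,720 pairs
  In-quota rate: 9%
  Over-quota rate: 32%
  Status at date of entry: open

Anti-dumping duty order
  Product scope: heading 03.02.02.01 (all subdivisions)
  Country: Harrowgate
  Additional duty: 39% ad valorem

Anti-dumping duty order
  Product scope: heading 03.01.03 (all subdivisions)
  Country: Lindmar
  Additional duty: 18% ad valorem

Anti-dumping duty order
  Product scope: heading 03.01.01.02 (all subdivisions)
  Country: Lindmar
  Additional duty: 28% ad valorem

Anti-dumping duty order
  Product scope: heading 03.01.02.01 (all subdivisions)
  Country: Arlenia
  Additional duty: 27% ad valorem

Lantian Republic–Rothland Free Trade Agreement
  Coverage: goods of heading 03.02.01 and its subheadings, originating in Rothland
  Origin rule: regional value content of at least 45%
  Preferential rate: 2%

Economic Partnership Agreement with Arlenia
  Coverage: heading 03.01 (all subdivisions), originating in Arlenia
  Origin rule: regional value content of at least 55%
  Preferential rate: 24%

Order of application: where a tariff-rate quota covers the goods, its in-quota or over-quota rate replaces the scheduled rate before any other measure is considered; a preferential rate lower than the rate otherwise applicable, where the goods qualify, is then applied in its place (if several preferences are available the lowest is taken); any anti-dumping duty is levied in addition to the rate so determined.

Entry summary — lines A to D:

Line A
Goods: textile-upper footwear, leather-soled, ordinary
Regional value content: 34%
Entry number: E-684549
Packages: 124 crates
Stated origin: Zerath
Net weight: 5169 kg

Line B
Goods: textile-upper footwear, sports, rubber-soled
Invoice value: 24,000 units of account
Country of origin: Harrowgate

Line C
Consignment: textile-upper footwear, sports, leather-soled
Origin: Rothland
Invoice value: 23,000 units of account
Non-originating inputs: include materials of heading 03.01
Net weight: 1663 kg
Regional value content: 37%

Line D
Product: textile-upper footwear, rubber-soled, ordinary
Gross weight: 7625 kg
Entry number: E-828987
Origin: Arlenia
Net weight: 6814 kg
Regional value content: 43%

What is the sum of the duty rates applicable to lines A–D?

Line A: textile-upper → 03.01; leather-soled → 03.01.02; ordinary → 03.01.02.01. Scheduled 9%. Zerath agreement on 03.02.01: 03.01.02.01 not covered. → 9%.
Line B: textile-upper → 03.01; rubber-soled → 03.01.03; sports → 03.01.03.01. Scheduled 36%. No special measure applies. → 36%.
Line C: textile-upper → 03.01; leather-soled → 03.01.02; sports → 03.01.02.02. Scheduled 2%. Rothland agreement on 03.01.01.03: 03.01.02.02 not covered; Rothland agreement on 03.02.01: 03.01.02.02 not covered. → 2%.
Line D: textile-upper → 03.01; rubber-soled → 03.01.03; ordinary → 03.01.03.02. Scheduled 28%. quota on 03.01.03.02 open → in-quota 9%; Arlenia agreement on 03.01: RVC < 55%. → 9%.
Sum: 9% + 36% + 2% + 9% = 56%.

56%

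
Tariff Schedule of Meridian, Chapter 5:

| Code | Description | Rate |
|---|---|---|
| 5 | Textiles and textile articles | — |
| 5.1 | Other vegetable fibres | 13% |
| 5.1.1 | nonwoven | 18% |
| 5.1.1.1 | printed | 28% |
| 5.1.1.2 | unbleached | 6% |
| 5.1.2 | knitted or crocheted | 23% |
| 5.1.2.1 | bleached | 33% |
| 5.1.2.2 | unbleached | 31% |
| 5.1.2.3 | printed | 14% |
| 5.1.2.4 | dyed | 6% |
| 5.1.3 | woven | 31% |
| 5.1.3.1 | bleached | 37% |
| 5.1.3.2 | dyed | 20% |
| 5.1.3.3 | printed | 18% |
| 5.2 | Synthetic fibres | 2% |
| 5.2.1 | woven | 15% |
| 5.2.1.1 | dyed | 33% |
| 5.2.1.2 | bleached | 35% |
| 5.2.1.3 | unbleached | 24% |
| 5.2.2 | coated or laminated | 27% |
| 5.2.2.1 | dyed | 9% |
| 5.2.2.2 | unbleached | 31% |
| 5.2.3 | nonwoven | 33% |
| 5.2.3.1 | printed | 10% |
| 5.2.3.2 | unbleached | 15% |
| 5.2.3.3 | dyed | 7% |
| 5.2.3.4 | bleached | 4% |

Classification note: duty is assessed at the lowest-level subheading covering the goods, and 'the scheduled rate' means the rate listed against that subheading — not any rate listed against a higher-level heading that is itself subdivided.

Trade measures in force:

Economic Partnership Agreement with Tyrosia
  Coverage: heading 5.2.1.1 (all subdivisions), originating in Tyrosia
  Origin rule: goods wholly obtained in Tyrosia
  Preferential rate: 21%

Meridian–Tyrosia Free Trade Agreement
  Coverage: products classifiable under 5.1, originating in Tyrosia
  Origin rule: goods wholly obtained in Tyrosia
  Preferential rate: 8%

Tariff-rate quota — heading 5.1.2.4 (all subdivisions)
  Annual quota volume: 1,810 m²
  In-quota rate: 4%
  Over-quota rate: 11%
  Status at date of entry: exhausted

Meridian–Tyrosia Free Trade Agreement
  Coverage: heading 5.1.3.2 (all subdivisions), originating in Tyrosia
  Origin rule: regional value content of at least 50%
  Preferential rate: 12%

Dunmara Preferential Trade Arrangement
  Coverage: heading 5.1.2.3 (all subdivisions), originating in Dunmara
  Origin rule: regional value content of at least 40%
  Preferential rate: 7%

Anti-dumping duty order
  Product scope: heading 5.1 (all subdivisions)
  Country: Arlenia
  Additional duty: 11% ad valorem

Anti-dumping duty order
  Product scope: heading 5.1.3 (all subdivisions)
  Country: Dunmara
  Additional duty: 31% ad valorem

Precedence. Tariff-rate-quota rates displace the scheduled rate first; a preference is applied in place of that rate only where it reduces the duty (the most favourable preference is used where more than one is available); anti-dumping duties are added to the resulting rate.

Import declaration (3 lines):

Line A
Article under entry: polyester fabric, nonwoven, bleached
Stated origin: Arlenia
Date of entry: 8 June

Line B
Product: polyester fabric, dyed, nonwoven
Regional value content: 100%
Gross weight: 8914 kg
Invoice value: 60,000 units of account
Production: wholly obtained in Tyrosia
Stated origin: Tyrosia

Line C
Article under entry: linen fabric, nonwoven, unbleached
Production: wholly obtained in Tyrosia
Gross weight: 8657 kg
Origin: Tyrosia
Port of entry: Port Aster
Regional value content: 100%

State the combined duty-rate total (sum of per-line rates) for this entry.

Line A: polyester → 5.2; nonwoven → 5.2.3; bleached → 5.2.3.4. Scheduled 4%. No special measure applies. → 4%.
Line B: polyester → 5.2; nonwoven → 5.2.3; dyed → 5.2.3.3. Scheduled 7%. Tyrosia agreement on 5.2.1.1: 5.2.3.3 not covered; Tyrosia agreement on 5.1: 5.2.3.3 not covered; Tyrosia agreement on 5.1.3.2: 5.2.3.3 not covered. → 7%.
Line C: linen → 5.1; nonwoven → 5.1.1; unbleached → 5.1.1.2. Scheduled 6%. Tyrosia agreement on 5.2.1.1: 5.1.1.2 not covered; Tyrosia agreement on 5.1: wholly obtained → 8% available; Tyrosia agreement on 5.1.3.2: 5.1.1.2 not covered; preference 8% not lower than 6% → no reduction. → 6%.
Sum: 4% + 7% + 6% = 17%.

17%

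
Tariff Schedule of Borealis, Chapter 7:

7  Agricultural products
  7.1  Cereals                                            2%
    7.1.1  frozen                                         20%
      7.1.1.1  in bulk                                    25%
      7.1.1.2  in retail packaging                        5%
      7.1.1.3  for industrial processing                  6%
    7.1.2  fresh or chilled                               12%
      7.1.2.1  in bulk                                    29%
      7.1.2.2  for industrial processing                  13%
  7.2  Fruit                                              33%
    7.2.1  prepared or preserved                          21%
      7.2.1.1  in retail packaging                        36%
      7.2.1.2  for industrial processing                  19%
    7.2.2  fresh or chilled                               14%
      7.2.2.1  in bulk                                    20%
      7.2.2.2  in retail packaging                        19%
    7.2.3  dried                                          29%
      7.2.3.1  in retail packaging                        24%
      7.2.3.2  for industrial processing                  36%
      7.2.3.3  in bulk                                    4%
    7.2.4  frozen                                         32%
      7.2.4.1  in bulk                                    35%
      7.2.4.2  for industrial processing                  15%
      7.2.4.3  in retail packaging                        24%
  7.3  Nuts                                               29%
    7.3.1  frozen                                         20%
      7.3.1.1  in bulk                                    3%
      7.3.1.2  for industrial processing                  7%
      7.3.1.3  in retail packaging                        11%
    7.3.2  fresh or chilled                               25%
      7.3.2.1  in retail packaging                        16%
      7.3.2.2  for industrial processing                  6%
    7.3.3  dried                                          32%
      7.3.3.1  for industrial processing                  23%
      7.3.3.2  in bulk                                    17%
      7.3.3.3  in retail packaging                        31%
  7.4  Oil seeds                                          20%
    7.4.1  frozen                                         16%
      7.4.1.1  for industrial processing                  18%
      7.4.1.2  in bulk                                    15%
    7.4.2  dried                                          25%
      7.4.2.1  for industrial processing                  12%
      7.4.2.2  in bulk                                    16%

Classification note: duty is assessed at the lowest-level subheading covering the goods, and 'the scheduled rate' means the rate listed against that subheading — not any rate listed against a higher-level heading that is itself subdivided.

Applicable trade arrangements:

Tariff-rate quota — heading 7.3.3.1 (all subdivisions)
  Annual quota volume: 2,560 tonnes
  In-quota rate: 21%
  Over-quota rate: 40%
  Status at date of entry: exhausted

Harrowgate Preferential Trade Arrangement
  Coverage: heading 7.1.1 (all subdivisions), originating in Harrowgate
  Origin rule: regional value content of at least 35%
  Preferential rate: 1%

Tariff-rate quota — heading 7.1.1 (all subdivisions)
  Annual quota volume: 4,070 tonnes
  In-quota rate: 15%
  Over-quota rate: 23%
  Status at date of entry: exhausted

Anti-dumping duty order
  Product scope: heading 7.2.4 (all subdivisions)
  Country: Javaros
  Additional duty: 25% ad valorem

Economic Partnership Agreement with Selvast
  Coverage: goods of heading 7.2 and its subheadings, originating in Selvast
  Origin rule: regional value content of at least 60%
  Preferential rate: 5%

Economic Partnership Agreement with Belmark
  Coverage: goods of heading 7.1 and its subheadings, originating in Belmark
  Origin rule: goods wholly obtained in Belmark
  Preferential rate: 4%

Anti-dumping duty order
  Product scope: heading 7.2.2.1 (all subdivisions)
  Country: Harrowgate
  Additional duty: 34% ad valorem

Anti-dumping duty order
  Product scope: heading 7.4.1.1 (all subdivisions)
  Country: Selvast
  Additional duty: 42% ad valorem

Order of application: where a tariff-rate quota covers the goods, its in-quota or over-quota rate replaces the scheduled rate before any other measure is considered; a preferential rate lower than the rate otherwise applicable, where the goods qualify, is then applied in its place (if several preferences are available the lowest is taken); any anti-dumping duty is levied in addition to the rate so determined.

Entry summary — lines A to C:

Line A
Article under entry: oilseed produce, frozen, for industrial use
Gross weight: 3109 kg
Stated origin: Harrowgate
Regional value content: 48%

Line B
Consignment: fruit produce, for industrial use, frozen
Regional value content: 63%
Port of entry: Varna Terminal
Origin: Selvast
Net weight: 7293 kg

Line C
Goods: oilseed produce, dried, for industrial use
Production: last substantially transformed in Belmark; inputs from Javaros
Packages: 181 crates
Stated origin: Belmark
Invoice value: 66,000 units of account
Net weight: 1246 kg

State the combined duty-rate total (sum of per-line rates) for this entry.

35%

Line A: oilseed → 7.4; frozen → 7.4.1; for industrial use → 7.4.1.1. Scheduled 18%. Harrowgate agreement on 7.1.1: 7.4.1.1 not covered. → 18%.
Line B: fruit → 7.2; frozen → 7.2.4; for industrial use → 7.2.4.2. Scheduled 15%. Selvast agreement on 7.2: RVC ≥ 60% → 5% available; preferential 5%. → 5%.
Line C: oilseed → 7.4; dried → 7.4.2; for industrial use → 7.4.2.1. Scheduled 12%. Belmark agreement on 7.1: 7.4.2.1 not covered. → 12%.
Sum: 18% + 5% + 12% = 35%.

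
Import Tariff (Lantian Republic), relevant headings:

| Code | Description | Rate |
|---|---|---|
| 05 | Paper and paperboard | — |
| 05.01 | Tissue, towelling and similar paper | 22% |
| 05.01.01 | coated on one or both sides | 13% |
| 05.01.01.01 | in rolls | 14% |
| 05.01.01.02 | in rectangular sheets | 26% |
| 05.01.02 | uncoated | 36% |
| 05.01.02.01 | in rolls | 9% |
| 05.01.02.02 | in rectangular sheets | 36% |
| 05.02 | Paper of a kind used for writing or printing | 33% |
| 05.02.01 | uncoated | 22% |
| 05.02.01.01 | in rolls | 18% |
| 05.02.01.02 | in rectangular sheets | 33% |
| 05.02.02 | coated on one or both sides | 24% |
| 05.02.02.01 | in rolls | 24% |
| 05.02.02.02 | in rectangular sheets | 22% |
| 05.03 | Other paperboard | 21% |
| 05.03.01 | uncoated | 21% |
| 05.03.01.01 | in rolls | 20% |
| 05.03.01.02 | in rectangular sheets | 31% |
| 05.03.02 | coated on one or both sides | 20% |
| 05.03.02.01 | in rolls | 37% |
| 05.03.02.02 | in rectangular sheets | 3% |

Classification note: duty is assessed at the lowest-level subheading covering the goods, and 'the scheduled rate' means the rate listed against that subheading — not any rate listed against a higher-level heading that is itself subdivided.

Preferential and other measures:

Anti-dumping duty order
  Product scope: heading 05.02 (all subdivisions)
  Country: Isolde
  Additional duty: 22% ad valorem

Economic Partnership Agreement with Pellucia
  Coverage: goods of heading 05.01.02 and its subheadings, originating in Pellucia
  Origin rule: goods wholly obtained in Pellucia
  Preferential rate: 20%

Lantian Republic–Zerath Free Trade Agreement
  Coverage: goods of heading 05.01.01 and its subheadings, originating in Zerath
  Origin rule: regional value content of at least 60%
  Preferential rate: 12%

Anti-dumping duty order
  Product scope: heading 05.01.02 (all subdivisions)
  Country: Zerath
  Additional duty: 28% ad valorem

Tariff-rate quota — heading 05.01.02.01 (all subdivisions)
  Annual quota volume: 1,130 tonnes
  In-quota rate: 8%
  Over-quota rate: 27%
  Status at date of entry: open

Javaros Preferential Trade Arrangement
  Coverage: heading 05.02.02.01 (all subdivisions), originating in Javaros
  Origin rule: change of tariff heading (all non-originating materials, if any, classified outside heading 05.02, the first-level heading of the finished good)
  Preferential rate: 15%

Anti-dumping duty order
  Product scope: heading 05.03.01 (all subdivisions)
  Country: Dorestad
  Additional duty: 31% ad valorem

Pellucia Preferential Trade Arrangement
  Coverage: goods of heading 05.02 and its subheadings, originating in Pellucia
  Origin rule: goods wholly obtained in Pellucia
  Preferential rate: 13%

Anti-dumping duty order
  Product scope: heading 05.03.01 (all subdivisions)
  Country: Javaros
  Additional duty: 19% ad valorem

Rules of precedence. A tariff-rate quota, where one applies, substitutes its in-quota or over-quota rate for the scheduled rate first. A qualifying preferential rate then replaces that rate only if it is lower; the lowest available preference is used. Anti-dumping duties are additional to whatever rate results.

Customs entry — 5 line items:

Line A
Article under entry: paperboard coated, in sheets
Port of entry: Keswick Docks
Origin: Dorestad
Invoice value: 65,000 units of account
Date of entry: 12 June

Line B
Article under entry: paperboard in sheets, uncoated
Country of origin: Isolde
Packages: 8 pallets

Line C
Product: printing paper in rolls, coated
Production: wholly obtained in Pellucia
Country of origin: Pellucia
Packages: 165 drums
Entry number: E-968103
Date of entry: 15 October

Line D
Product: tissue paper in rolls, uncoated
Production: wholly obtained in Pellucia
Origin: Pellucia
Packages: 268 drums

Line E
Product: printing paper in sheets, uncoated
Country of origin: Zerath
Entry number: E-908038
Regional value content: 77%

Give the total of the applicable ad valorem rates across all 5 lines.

88%

Line A: paperboard → 05.03; coated → 05.03.02; in sheets → 05.03.02.02. Scheduled 3%. No special measure applies. → 3%.
Line B: paperboard → 05.03; uncoated → 05.03.01; in sheets → 05.03.01.02. Scheduled 31%. No special measure applies. → 31%.
Line C: printing paper → 05.02; coated → 05.02.02; in rolls → 05.02.02.01. Scheduled 24%. Pellucia agreement on 05.01.02: 05.02.02.01 not covered; Pellucia agreement on 05.02: wholly obtained → 13% available; preferential 13%. → 13%.
Line D: tissue paper → 05.01; uncoated → 05.01.02; in rolls → 05.01.02.01. Scheduled 9%. quota on 05.01.02.01 open → in-quota 8%; Pellucia agreement on 05.01.02: wholly obtained → 20% available; Pellucia agreement on 05.02: 05.01.02.01 not covered; preference 20% not lower than 8% → no reduction. → 8%.
Line E: printing paper → 05.02; uncoated → 05.02.01; in sheets → 05.02.01.02. Scheduled 33%. Zerath agreement on 05.01.01: 05.02.01.02 not covered. → 33%.
Sum: 3% + 31% + 13% + 8% + 33% = 88%.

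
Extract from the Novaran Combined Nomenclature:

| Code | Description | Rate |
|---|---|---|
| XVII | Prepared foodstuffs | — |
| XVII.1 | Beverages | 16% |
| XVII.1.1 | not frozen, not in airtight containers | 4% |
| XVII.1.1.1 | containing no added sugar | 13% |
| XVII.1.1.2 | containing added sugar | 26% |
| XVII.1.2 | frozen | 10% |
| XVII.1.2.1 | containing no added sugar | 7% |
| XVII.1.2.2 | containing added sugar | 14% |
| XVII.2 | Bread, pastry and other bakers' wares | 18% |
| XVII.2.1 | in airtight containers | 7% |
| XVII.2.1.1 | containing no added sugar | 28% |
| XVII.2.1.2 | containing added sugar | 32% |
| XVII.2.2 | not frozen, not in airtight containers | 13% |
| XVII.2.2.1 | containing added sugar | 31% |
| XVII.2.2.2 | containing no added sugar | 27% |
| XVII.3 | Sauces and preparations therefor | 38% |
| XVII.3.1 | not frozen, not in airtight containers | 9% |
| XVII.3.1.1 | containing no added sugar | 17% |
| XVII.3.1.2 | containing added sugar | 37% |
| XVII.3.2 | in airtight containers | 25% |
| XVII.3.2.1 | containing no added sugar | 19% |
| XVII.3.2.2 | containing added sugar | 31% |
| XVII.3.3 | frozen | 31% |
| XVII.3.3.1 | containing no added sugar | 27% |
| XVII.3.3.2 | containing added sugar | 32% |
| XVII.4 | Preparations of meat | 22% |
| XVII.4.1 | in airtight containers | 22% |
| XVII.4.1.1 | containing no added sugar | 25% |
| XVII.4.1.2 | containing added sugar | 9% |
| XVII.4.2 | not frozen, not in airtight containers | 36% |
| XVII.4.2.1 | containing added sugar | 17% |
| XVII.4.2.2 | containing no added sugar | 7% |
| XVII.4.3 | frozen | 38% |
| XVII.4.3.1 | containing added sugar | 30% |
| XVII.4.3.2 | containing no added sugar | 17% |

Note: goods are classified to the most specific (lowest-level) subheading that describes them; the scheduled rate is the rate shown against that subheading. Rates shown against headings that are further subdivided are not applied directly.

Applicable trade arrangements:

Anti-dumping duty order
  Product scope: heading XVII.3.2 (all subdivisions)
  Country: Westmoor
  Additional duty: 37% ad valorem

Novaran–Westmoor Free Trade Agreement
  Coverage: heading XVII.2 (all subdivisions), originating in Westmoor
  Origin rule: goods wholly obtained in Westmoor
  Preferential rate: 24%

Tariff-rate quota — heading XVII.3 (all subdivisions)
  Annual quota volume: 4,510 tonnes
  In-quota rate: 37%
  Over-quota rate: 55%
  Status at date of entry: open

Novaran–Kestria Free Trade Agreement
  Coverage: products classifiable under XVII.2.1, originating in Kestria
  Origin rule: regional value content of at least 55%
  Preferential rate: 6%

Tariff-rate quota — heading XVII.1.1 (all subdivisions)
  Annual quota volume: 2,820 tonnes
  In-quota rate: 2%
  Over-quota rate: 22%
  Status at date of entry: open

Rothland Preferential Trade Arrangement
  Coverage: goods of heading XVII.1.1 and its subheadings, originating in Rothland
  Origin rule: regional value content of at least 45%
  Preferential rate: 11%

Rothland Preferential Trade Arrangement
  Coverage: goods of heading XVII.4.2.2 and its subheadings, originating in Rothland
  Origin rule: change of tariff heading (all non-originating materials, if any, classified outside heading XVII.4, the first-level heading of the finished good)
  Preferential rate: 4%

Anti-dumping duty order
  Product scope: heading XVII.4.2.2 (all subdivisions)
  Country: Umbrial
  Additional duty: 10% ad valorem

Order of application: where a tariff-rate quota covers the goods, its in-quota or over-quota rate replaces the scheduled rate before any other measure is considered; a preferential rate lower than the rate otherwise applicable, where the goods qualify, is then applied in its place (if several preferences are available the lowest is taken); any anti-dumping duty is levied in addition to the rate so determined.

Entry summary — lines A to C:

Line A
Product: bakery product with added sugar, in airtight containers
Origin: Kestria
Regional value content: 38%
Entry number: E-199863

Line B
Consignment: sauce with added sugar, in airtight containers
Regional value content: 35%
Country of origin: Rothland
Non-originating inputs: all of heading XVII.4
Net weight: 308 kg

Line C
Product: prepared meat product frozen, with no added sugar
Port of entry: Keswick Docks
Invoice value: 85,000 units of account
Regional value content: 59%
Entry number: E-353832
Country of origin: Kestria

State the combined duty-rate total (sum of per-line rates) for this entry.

86%

Line A: bakery product → XVII.2; in airtight containers → XVII.2.1; with added sugar → XVII.2.1.2. Scheduled 32%. Kestria agreement on XVII.2.1: RVC < 55%. → 32%.
Line B: sauce → XVII.3; in airtight containers → XVII.3.2; with added sugar → XVII.3.2.2. Scheduled 31%. quota on XVII.3 open → in-quota 37%; Rothland agreement on XVII.1.1: XVII.3.2.2 not covered; Rothland agreement on XVII.4.2.2: XVII.3.2.2 not covered. → 37%.
Line C: prepared meat product → XVII.4; frozen → XVII.4.3; with no added sugar → XVII.4.3.2. Scheduled 17%. Kestria agreement on XVII.2.1: XVII.4.3.2 not covered. → 17%.
Sum: 32% + 37% + 17% = 86%.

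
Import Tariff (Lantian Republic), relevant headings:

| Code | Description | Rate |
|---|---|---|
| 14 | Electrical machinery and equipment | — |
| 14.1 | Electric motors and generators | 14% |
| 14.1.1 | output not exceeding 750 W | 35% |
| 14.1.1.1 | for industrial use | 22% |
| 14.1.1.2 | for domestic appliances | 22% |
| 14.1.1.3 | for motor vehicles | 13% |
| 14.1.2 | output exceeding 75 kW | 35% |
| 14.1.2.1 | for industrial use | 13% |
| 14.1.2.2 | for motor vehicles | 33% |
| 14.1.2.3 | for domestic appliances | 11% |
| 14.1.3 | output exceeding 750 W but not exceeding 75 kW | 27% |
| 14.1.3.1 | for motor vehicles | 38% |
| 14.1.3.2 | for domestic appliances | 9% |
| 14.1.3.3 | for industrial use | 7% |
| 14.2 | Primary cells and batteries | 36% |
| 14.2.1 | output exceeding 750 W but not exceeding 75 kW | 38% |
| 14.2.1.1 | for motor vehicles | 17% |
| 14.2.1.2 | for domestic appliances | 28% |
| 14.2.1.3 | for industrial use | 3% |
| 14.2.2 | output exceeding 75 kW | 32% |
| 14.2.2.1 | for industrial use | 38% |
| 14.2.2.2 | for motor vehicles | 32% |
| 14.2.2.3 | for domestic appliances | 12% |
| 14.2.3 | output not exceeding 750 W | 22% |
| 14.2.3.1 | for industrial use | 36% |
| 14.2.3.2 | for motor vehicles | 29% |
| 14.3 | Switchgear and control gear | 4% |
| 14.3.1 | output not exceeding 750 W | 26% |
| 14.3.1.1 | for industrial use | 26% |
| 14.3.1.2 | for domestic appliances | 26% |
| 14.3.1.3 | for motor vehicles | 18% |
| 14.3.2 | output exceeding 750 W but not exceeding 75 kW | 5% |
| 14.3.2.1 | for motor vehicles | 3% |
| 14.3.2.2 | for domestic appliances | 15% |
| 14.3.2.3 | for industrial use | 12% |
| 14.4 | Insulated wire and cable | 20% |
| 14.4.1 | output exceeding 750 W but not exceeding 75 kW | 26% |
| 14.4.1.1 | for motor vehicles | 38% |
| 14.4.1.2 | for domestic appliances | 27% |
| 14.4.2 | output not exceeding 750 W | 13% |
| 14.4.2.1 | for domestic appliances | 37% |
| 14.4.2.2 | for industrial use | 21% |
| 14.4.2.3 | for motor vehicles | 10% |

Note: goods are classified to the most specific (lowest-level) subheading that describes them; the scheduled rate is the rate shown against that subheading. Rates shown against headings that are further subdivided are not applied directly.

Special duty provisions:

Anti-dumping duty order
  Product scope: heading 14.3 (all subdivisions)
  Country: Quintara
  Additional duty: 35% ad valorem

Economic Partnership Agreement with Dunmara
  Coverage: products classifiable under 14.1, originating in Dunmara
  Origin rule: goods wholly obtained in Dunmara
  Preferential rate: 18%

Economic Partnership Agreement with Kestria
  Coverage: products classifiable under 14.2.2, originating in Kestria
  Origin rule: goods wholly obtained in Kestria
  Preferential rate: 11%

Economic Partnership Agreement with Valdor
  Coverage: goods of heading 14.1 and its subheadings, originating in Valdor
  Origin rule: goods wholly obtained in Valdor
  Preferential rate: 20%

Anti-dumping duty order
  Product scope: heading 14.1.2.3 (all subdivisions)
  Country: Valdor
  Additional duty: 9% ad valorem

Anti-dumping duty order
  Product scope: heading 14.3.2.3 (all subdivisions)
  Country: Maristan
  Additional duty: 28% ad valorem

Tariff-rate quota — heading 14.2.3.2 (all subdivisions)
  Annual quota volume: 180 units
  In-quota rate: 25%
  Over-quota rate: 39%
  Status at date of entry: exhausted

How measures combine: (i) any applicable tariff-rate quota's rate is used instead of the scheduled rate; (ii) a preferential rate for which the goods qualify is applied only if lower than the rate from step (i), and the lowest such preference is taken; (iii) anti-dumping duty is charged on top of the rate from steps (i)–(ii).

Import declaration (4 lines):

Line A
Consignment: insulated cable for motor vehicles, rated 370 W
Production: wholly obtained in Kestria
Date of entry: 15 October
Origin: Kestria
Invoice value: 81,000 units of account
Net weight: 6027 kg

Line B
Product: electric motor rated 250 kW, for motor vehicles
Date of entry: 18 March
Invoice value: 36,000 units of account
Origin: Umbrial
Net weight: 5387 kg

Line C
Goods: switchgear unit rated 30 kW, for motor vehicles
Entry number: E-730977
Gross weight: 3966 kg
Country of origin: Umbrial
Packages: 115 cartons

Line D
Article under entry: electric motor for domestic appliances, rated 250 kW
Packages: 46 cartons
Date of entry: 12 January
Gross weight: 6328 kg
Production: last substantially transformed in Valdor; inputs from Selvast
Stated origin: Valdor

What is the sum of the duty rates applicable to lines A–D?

Line A: insulated cable → 14.4; rated 370 W → 14.4.2; for motor vehicles → 14.4.2.3. Scheduled 10%. Kestria agreement on 14.2.2: 14.4.2.3 not covered. → 10%.
Line B: electric motor → 14.1; rated 250 kW → 14.1.2; for motor vehicles → 14.1.2.2. Scheduled 33%. No special measure applies. → 33%.
Line C: switchgear unit → 14.3; rated 30 kW → 14.3.2; for motor vehicles → 14.3.2.1. Scheduled 3%. No special measure applies. → 3%.
Line D: electric motor → 14.1; rated 250 kW → 14.1.2; for domestic appliances → 14.1.2.3. Scheduled 11%. Valdor agreement on 14.1: not wholly obtained; anti-dumping (Valdor, 14.1.2.3): +9%; total 11% + 9% = 20%. → 20%.
Sum: 10% + 33% + 3% + 20% = 66%.

66%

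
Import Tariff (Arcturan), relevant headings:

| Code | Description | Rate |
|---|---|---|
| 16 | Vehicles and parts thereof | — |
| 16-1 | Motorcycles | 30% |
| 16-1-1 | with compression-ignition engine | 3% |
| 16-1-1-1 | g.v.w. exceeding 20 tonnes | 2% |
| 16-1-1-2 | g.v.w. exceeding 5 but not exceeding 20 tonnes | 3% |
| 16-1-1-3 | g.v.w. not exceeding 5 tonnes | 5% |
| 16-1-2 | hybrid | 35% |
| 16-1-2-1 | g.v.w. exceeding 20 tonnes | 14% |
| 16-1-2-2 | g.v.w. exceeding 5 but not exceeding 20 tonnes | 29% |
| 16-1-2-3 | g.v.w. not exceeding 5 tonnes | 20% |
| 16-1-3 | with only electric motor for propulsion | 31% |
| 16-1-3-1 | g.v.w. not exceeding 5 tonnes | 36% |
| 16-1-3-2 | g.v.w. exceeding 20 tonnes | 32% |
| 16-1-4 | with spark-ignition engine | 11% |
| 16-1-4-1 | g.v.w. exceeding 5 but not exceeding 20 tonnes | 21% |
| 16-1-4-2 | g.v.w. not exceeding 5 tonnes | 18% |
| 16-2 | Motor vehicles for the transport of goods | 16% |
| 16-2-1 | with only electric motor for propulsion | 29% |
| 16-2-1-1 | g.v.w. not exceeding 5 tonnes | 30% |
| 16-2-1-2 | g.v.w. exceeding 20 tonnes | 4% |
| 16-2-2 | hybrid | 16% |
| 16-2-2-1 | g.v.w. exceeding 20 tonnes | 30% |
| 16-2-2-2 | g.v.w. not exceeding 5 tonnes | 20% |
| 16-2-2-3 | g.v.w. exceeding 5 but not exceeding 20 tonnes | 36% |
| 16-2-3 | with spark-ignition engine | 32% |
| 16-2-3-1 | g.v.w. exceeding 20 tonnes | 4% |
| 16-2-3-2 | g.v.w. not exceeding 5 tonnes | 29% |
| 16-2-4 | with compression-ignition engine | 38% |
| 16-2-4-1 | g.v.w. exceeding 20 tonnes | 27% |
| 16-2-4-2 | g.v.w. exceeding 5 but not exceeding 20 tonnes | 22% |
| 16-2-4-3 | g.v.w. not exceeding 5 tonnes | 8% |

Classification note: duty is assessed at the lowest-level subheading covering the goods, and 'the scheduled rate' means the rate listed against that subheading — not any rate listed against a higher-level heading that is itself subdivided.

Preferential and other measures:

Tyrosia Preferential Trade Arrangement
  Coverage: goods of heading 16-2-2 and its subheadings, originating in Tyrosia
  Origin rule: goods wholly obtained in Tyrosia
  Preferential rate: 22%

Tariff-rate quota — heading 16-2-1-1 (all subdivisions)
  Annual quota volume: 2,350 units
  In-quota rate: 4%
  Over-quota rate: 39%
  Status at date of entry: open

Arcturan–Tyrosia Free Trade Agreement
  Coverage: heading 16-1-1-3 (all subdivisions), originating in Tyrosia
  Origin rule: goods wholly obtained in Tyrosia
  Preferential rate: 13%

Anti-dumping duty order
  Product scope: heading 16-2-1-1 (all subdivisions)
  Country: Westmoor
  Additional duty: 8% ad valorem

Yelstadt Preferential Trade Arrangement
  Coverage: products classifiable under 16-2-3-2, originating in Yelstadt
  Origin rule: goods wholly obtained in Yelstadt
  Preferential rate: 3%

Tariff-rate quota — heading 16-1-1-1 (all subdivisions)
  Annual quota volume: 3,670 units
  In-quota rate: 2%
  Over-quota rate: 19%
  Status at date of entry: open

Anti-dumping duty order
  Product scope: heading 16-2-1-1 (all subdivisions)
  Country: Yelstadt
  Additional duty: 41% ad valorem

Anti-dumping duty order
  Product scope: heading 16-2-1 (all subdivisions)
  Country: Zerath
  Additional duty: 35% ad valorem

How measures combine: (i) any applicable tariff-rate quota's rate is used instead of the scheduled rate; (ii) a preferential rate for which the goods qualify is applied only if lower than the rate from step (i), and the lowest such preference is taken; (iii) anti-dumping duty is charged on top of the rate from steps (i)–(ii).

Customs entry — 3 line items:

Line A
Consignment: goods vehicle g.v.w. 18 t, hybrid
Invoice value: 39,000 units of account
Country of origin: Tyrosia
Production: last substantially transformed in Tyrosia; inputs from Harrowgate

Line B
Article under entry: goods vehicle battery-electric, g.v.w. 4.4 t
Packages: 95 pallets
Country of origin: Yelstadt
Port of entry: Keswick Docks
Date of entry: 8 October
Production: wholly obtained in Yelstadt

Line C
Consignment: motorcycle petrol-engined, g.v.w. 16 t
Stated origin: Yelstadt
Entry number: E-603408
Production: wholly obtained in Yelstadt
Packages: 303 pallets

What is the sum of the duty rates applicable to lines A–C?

102%

Line A: goods vehicle → 16-2; hybrid → 16-2-2; g.v.w. 18 t → 16-2-2-3. Scheduled 36%. Tyrosia agreement on 16-2-2: not wholly obtained; Tyrosia agreement on 16-1-1-3: 16-2-2-3 not covered. → 36%.
Line B: goods vehicle → 16-2; battery-electric → 16-2-1; g.v.w. 4.4 t → 16-2-1-1. Scheduled 30%. quota on 16-2-1-1 open → in-quota 4%; Yelstadt agreement on 16-2-3-2: 16-2-1-1 not covered; anti-dumping (Yelstadt, 16-2-1-1): +41%; total 4% + 41% = 45%. → 45%.
Line C: motorcycle → 16-1; petrol-engined → 16-1-4; g.v.w. 16 t → 16-1-4-1. Scheduled 21%. Yelstadt agreement on 16-2-3-2: 16-1-4-1 not covered. → 21%.
Sum: 36% + 45% + 21% = 102%.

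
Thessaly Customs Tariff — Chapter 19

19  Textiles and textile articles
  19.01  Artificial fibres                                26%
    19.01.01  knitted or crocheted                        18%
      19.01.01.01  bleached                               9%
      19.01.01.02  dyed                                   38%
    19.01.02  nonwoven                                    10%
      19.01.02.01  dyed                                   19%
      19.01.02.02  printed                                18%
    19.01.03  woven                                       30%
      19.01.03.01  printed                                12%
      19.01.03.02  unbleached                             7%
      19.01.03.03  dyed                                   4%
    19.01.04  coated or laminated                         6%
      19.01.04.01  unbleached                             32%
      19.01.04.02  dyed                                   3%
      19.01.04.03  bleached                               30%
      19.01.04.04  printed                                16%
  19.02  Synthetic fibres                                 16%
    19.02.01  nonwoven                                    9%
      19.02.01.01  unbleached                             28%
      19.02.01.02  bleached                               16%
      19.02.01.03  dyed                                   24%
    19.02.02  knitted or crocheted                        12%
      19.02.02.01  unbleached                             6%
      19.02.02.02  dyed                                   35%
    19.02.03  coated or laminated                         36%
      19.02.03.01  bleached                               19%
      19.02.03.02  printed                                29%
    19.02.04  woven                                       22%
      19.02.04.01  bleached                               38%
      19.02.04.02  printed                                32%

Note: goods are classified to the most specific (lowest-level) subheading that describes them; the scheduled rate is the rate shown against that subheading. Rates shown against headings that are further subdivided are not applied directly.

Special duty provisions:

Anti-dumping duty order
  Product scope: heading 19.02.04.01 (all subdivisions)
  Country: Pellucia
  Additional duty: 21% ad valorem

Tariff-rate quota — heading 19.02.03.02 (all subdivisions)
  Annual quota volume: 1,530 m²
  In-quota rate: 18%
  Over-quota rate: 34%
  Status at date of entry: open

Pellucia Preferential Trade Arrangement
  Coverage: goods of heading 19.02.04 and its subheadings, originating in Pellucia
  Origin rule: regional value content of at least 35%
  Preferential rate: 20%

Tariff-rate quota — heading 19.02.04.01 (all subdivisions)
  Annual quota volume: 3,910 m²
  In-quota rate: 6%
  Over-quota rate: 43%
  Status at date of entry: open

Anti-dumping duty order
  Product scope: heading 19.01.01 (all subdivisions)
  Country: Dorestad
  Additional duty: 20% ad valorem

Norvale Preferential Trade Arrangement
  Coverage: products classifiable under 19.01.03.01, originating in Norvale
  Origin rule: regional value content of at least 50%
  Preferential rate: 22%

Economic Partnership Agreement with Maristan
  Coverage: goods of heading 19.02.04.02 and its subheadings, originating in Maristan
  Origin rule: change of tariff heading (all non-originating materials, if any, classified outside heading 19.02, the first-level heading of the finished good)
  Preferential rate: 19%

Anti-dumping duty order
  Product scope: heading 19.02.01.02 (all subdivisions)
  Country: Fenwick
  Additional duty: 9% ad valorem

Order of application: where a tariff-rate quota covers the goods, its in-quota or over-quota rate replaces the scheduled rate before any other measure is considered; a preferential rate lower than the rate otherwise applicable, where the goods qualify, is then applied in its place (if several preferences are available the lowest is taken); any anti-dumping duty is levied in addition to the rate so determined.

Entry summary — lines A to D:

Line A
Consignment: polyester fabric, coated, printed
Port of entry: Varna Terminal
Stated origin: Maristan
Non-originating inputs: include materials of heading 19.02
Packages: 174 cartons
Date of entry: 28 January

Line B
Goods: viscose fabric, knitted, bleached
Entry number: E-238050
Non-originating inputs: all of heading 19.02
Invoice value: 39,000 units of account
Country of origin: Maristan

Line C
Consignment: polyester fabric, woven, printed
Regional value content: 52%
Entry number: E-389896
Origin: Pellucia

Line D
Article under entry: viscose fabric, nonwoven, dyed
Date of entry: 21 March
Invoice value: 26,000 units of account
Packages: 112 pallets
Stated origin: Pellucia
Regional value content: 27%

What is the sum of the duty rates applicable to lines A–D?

66%

Line A: polyester → 19.02; coated → 19.02.03; printed → 19.02.03.02. Scheduled 29%. quota on 19.02.03.02 open → in-quota 18%; Maristan agreement on 19.02.04.02: 19.02.03.02 not covered. → 18%.
Line B: viscose → 19.01; knitted → 19.01.01; bleached → 19.01.01.01. Scheduled 9%. Maristan agreement on 19.02.04.02: 19.01.01.01 not covered. → 9%.
Line C: polyester → 19.02; woven → 19.02.04; printed → 19.02.04.02. Scheduled 32%. Pellucia agreement on 19.02.04: RVC ≥ 35% → 20% available; preferential 20%. → 20%.
Line D: viscose → 19.01; nonwoven → 19.01.02; dyed → 19.01.02.01. Scheduled 19%. Pellucia agreement on 19.02.04: 19.01.02.01 not covered. → 19%.
Sum: 18% + 9% + 20% + 19% = 66%.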